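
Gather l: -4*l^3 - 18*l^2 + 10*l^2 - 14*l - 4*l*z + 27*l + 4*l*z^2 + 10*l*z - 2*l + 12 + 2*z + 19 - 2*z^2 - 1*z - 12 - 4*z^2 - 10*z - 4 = -4*l^3 - 8*l^2 + l*(4*z^2 + 6*z + 11) - 6*z^2 - 9*z + 15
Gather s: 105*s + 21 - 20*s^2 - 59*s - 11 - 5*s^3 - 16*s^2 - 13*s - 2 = -5*s^3 - 36*s^2 + 33*s + 8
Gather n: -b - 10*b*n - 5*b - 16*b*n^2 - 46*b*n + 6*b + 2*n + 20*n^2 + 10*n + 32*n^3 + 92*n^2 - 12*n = -56*b*n + 32*n^3 + n^2*(112 - 16*b)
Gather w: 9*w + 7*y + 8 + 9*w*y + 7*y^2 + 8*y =w*(9*y + 9) + 7*y^2 + 15*y + 8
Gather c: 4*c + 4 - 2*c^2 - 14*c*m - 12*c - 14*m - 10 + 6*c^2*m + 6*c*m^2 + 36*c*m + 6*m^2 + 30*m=c^2*(6*m - 2) + c*(6*m^2 + 22*m - 8) + 6*m^2 + 16*m - 6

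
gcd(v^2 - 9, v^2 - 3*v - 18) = v + 3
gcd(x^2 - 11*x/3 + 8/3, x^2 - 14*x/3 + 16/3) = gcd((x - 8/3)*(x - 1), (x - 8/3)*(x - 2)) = x - 8/3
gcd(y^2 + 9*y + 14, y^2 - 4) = y + 2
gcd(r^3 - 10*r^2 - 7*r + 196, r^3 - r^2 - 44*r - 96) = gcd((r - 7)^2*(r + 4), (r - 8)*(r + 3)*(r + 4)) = r + 4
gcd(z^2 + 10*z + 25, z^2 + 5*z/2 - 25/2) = z + 5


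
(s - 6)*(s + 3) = s^2 - 3*s - 18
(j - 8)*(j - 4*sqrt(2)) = j^2 - 8*j - 4*sqrt(2)*j + 32*sqrt(2)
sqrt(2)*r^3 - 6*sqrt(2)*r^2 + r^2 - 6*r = r*(r - 6)*(sqrt(2)*r + 1)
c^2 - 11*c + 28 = (c - 7)*(c - 4)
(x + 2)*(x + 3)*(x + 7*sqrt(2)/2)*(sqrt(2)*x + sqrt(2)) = sqrt(2)*x^4 + 7*x^3 + 6*sqrt(2)*x^3 + 11*sqrt(2)*x^2 + 42*x^2 + 6*sqrt(2)*x + 77*x + 42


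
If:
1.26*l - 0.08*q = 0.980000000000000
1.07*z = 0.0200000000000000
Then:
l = 0.0634920634920635*q + 0.777777777777778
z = 0.02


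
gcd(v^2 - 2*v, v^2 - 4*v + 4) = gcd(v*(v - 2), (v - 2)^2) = v - 2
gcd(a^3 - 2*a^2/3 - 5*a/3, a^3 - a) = a^2 + a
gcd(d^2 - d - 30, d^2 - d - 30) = d^2 - d - 30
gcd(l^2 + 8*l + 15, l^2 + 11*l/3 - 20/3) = l + 5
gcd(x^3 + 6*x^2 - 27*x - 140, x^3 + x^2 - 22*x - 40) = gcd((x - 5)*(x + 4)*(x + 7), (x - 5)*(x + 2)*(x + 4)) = x^2 - x - 20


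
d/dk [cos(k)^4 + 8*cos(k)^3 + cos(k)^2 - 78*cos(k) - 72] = 2*(-2*cos(k)^3 - 12*cos(k)^2 - cos(k) + 39)*sin(k)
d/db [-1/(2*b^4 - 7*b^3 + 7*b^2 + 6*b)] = (8*b^3 - 21*b^2 + 14*b + 6)/(b^2*(2*b^3 - 7*b^2 + 7*b + 6)^2)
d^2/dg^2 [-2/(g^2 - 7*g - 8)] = 4*(-g^2 + 7*g + (2*g - 7)^2 + 8)/(-g^2 + 7*g + 8)^3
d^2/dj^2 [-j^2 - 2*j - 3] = -2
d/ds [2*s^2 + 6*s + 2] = 4*s + 6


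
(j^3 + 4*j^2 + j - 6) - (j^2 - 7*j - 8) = j^3 + 3*j^2 + 8*j + 2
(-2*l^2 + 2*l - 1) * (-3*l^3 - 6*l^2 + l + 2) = 6*l^5 + 6*l^4 - 11*l^3 + 4*l^2 + 3*l - 2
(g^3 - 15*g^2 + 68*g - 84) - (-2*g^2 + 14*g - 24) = g^3 - 13*g^2 + 54*g - 60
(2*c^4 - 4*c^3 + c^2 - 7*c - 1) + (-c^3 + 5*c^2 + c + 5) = 2*c^4 - 5*c^3 + 6*c^2 - 6*c + 4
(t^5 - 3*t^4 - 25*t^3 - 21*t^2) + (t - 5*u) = t^5 - 3*t^4 - 25*t^3 - 21*t^2 + t - 5*u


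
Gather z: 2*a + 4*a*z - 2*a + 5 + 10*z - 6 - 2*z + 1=z*(4*a + 8)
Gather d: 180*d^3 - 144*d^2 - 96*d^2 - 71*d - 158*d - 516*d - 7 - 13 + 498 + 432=180*d^3 - 240*d^2 - 745*d + 910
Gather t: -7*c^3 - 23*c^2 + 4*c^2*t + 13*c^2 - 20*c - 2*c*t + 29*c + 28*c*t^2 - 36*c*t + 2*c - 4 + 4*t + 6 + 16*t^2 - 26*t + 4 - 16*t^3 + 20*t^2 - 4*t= -7*c^3 - 10*c^2 + 11*c - 16*t^3 + t^2*(28*c + 36) + t*(4*c^2 - 38*c - 26) + 6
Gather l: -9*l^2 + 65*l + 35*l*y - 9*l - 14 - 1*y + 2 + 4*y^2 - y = -9*l^2 + l*(35*y + 56) + 4*y^2 - 2*y - 12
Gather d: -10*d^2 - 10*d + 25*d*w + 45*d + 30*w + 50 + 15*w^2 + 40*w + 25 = -10*d^2 + d*(25*w + 35) + 15*w^2 + 70*w + 75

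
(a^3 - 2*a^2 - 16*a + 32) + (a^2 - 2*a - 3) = a^3 - a^2 - 18*a + 29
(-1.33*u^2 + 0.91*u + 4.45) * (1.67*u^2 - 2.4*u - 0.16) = -2.2211*u^4 + 4.7117*u^3 + 5.4603*u^2 - 10.8256*u - 0.712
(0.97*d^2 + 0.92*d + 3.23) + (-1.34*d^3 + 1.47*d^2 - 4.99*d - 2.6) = -1.34*d^3 + 2.44*d^2 - 4.07*d + 0.63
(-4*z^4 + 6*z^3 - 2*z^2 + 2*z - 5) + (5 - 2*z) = -4*z^4 + 6*z^3 - 2*z^2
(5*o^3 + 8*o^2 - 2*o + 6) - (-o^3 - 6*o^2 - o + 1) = 6*o^3 + 14*o^2 - o + 5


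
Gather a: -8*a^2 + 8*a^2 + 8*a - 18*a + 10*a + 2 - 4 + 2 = 0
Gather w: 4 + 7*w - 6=7*w - 2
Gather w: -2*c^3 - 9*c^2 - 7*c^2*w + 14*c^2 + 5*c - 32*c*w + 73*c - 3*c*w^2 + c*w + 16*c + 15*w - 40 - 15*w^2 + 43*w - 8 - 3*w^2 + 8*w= -2*c^3 + 5*c^2 + 94*c + w^2*(-3*c - 18) + w*(-7*c^2 - 31*c + 66) - 48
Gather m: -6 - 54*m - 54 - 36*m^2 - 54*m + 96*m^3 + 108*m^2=96*m^3 + 72*m^2 - 108*m - 60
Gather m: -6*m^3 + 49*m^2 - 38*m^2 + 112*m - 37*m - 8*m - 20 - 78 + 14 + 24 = -6*m^3 + 11*m^2 + 67*m - 60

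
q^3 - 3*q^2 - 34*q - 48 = (q - 8)*(q + 2)*(q + 3)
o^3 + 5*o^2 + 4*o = o*(o + 1)*(o + 4)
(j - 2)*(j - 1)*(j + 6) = j^3 + 3*j^2 - 16*j + 12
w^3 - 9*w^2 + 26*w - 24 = (w - 4)*(w - 3)*(w - 2)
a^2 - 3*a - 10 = (a - 5)*(a + 2)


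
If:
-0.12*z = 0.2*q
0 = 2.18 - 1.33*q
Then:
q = 1.64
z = -2.73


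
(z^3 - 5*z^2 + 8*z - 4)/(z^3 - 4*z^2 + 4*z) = (z - 1)/z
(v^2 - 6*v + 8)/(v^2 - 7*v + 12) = (v - 2)/(v - 3)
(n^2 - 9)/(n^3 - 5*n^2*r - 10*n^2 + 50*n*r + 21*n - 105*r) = (-n - 3)/(-n^2 + 5*n*r + 7*n - 35*r)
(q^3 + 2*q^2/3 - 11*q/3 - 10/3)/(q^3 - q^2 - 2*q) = (q + 5/3)/q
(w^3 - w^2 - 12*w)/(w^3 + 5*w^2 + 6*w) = (w - 4)/(w + 2)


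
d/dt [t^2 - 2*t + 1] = 2*t - 2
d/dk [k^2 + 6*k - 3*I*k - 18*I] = 2*k + 6 - 3*I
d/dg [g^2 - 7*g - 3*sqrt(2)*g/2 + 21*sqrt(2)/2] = 2*g - 7 - 3*sqrt(2)/2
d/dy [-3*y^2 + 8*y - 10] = 8 - 6*y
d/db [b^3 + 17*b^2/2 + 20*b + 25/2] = 3*b^2 + 17*b + 20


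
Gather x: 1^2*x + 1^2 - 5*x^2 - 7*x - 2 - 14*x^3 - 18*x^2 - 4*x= -14*x^3 - 23*x^2 - 10*x - 1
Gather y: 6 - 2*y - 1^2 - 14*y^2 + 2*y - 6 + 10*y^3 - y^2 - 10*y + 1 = 10*y^3 - 15*y^2 - 10*y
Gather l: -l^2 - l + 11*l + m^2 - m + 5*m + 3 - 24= -l^2 + 10*l + m^2 + 4*m - 21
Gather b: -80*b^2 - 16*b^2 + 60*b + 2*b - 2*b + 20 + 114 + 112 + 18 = -96*b^2 + 60*b + 264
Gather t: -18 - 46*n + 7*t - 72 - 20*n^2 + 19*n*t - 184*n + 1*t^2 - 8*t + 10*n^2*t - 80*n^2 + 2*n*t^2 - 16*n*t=-100*n^2 - 230*n + t^2*(2*n + 1) + t*(10*n^2 + 3*n - 1) - 90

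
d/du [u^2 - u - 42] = 2*u - 1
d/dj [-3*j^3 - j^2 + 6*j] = -9*j^2 - 2*j + 6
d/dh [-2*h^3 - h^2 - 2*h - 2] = -6*h^2 - 2*h - 2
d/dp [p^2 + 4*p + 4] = 2*p + 4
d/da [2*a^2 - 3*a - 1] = 4*a - 3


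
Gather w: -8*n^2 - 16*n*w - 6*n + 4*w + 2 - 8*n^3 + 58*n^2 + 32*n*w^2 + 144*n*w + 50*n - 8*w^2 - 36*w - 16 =-8*n^3 + 50*n^2 + 44*n + w^2*(32*n - 8) + w*(128*n - 32) - 14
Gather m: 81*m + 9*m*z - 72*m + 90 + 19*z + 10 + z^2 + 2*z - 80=m*(9*z + 9) + z^2 + 21*z + 20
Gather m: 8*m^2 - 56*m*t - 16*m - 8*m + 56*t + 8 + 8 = 8*m^2 + m*(-56*t - 24) + 56*t + 16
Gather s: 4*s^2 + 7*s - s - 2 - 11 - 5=4*s^2 + 6*s - 18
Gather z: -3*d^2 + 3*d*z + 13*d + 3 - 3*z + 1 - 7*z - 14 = -3*d^2 + 13*d + z*(3*d - 10) - 10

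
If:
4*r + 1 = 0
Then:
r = -1/4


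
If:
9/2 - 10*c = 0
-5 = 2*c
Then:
No Solution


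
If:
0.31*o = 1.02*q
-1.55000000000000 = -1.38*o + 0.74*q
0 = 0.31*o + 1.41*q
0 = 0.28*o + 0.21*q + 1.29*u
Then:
No Solution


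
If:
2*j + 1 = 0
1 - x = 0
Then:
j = -1/2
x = 1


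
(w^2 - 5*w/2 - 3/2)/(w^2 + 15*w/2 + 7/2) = (w - 3)/(w + 7)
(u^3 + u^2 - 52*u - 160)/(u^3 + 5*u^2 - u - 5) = (u^2 - 4*u - 32)/(u^2 - 1)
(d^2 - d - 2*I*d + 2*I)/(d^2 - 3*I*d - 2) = (d - 1)/(d - I)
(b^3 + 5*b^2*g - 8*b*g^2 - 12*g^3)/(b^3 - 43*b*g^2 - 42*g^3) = (b - 2*g)/(b - 7*g)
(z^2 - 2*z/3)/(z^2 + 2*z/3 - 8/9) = 3*z/(3*z + 4)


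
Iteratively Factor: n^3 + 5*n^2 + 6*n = (n + 3)*(n^2 + 2*n) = (n + 2)*(n + 3)*(n)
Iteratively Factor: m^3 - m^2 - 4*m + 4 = (m - 1)*(m^2 - 4) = (m - 1)*(m + 2)*(m - 2)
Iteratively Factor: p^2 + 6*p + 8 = (p + 4)*(p + 2)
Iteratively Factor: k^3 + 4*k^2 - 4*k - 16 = (k + 4)*(k^2 - 4) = (k - 2)*(k + 4)*(k + 2)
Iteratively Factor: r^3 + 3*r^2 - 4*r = (r + 4)*(r^2 - r) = (r - 1)*(r + 4)*(r)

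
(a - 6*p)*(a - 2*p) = a^2 - 8*a*p + 12*p^2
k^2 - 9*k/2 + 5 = (k - 5/2)*(k - 2)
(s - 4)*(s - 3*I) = s^2 - 4*s - 3*I*s + 12*I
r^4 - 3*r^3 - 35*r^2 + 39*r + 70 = (r - 7)*(r - 2)*(r + 1)*(r + 5)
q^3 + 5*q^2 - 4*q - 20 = (q - 2)*(q + 2)*(q + 5)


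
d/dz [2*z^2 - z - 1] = 4*z - 1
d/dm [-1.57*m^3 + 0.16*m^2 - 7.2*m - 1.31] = -4.71*m^2 + 0.32*m - 7.2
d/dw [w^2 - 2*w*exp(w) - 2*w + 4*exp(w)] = -2*w*exp(w) + 2*w + 2*exp(w) - 2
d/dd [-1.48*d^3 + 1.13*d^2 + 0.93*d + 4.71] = -4.44*d^2 + 2.26*d + 0.93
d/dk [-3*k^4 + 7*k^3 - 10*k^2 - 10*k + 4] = -12*k^3 + 21*k^2 - 20*k - 10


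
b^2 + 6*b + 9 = (b + 3)^2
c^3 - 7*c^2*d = c^2*(c - 7*d)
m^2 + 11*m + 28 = (m + 4)*(m + 7)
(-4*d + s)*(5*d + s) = -20*d^2 + d*s + s^2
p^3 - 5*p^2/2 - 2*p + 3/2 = (p - 3)*(p - 1/2)*(p + 1)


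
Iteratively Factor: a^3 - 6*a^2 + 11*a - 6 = (a - 1)*(a^2 - 5*a + 6) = (a - 2)*(a - 1)*(a - 3)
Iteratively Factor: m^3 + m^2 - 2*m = (m)*(m^2 + m - 2) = m*(m - 1)*(m + 2)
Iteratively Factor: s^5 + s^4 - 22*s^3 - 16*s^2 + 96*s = (s + 4)*(s^4 - 3*s^3 - 10*s^2 + 24*s) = (s + 3)*(s + 4)*(s^3 - 6*s^2 + 8*s) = (s - 2)*(s + 3)*(s + 4)*(s^2 - 4*s) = s*(s - 2)*(s + 3)*(s + 4)*(s - 4)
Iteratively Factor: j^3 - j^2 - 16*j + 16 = (j - 4)*(j^2 + 3*j - 4) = (j - 4)*(j - 1)*(j + 4)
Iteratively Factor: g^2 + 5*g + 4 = (g + 4)*(g + 1)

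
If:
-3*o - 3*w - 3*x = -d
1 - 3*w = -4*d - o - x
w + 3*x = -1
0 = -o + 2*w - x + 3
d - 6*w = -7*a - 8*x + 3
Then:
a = -62/147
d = -9/7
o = 2/3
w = -8/7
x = 1/21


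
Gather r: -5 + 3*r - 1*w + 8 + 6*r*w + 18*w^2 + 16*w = r*(6*w + 3) + 18*w^2 + 15*w + 3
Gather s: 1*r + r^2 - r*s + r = r^2 - r*s + 2*r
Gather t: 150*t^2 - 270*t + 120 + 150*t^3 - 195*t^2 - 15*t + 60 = 150*t^3 - 45*t^2 - 285*t + 180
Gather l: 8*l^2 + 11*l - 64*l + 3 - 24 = 8*l^2 - 53*l - 21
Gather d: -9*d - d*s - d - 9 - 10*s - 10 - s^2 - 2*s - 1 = d*(-s - 10) - s^2 - 12*s - 20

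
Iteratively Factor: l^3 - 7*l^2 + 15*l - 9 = (l - 3)*(l^2 - 4*l + 3) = (l - 3)^2*(l - 1)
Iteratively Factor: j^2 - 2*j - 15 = (j - 5)*(j + 3)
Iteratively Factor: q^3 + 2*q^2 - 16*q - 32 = (q + 4)*(q^2 - 2*q - 8) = (q + 2)*(q + 4)*(q - 4)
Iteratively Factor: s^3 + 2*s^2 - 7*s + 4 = (s + 4)*(s^2 - 2*s + 1) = (s - 1)*(s + 4)*(s - 1)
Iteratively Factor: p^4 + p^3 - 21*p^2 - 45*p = (p + 3)*(p^3 - 2*p^2 - 15*p) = p*(p + 3)*(p^2 - 2*p - 15) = p*(p - 5)*(p + 3)*(p + 3)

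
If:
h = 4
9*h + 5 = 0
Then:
No Solution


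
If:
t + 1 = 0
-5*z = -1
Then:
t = -1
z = 1/5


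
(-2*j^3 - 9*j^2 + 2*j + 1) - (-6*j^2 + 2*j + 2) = -2*j^3 - 3*j^2 - 1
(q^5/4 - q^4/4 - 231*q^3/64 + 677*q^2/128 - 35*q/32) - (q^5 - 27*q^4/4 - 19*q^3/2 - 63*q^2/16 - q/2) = -3*q^5/4 + 13*q^4/2 + 377*q^3/64 + 1181*q^2/128 - 19*q/32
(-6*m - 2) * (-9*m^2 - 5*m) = 54*m^3 + 48*m^2 + 10*m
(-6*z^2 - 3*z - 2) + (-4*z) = -6*z^2 - 7*z - 2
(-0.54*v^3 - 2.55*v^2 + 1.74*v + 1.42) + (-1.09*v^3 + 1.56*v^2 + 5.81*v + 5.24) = -1.63*v^3 - 0.99*v^2 + 7.55*v + 6.66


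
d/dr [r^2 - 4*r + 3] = 2*r - 4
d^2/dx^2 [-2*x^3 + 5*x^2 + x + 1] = 10 - 12*x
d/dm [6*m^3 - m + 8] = 18*m^2 - 1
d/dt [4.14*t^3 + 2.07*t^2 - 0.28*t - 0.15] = 12.42*t^2 + 4.14*t - 0.28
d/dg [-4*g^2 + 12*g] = 12 - 8*g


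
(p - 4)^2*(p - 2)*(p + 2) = p^4 - 8*p^3 + 12*p^2 + 32*p - 64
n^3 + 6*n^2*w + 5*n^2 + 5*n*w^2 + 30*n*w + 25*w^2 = (n + 5)*(n + w)*(n + 5*w)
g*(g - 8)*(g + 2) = g^3 - 6*g^2 - 16*g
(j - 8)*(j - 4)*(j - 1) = j^3 - 13*j^2 + 44*j - 32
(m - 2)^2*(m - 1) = m^3 - 5*m^2 + 8*m - 4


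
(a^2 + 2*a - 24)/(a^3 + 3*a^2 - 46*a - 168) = (a - 4)/(a^2 - 3*a - 28)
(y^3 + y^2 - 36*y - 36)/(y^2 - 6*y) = y + 7 + 6/y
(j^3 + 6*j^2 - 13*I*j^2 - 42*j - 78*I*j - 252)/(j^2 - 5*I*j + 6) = (j^2 + j*(6 - 7*I) - 42*I)/(j + I)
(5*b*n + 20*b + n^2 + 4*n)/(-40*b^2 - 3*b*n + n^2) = (-n - 4)/(8*b - n)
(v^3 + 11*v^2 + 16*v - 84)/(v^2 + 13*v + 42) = v - 2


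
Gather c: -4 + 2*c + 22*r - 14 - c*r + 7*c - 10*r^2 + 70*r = c*(9 - r) - 10*r^2 + 92*r - 18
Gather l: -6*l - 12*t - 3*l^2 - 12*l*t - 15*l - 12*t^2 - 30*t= -3*l^2 + l*(-12*t - 21) - 12*t^2 - 42*t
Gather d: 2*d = 2*d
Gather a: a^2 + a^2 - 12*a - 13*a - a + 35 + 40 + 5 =2*a^2 - 26*a + 80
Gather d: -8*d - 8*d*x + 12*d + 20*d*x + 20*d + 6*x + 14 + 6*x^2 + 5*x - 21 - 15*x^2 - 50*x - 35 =d*(12*x + 24) - 9*x^2 - 39*x - 42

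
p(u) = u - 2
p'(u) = 1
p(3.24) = 1.24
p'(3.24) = 1.00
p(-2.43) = -4.43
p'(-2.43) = 1.00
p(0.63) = -1.37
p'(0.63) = 1.00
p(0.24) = -1.76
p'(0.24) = 1.00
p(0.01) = -1.99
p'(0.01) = 1.00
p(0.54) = -1.46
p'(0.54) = 1.00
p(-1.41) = -3.41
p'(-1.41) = 1.00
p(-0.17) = -2.17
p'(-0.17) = 1.00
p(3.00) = 1.00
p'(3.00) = 1.00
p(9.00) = 7.00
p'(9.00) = 1.00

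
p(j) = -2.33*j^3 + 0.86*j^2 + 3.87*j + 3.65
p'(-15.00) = -1594.68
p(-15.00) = 8002.85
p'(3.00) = -53.88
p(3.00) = -39.91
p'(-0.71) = -0.87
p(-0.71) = 2.17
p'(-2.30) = -37.06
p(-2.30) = 27.65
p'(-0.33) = 2.54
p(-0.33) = 2.55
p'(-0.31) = 2.67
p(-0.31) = 2.60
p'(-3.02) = -65.08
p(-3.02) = 63.98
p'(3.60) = -80.53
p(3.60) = -79.98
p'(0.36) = 3.58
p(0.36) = 5.05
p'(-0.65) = -0.20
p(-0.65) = 2.14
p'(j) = -6.99*j^2 + 1.72*j + 3.87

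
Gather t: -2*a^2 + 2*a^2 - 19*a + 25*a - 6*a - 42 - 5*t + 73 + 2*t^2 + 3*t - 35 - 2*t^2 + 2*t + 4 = 0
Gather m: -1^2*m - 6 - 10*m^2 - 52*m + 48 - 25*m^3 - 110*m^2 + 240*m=-25*m^3 - 120*m^2 + 187*m + 42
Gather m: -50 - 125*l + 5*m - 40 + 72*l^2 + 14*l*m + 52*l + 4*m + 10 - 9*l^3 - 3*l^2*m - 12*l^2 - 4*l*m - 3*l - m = -9*l^3 + 60*l^2 - 76*l + m*(-3*l^2 + 10*l + 8) - 80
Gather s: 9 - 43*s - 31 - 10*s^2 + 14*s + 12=-10*s^2 - 29*s - 10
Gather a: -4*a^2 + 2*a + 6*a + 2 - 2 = -4*a^2 + 8*a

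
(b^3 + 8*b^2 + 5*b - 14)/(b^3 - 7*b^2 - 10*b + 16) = (b + 7)/(b - 8)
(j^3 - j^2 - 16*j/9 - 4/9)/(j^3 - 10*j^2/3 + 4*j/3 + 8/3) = (j + 1/3)/(j - 2)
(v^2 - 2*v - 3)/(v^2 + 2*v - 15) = (v + 1)/(v + 5)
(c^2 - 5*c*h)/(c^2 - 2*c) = (c - 5*h)/(c - 2)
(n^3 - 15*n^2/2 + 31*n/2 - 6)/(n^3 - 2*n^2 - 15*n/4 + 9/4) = 2*(n - 4)/(2*n + 3)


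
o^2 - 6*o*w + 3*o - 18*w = (o + 3)*(o - 6*w)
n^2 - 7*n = n*(n - 7)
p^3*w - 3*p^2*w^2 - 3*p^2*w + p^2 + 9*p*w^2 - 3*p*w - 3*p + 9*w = (p - 3)*(p - 3*w)*(p*w + 1)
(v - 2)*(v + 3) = v^2 + v - 6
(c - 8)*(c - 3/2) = c^2 - 19*c/2 + 12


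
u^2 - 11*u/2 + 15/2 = (u - 3)*(u - 5/2)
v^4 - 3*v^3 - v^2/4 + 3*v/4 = v*(v - 3)*(v - 1/2)*(v + 1/2)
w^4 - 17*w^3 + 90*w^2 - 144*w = w*(w - 8)*(w - 6)*(w - 3)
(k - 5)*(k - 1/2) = k^2 - 11*k/2 + 5/2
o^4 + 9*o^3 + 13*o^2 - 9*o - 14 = (o - 1)*(o + 1)*(o + 2)*(o + 7)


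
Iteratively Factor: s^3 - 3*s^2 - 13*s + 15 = (s - 5)*(s^2 + 2*s - 3) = (s - 5)*(s + 3)*(s - 1)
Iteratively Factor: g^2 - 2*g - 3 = (g + 1)*(g - 3)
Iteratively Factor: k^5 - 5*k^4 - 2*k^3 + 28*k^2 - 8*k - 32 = (k - 2)*(k^4 - 3*k^3 - 8*k^2 + 12*k + 16) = (k - 2)*(k + 1)*(k^3 - 4*k^2 - 4*k + 16) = (k - 2)*(k + 1)*(k + 2)*(k^2 - 6*k + 8) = (k - 4)*(k - 2)*(k + 1)*(k + 2)*(k - 2)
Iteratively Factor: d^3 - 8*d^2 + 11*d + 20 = (d - 4)*(d^2 - 4*d - 5) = (d - 4)*(d + 1)*(d - 5)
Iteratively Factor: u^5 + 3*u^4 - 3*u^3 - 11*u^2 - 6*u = (u - 2)*(u^4 + 5*u^3 + 7*u^2 + 3*u) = (u - 2)*(u + 1)*(u^3 + 4*u^2 + 3*u) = (u - 2)*(u + 1)^2*(u^2 + 3*u) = u*(u - 2)*(u + 1)^2*(u + 3)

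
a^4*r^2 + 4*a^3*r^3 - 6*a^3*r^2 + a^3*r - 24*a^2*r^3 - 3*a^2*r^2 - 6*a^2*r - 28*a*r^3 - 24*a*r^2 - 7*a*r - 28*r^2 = (a - 7)*(a + 4*r)*(a*r + 1)*(a*r + r)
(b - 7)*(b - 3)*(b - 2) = b^3 - 12*b^2 + 41*b - 42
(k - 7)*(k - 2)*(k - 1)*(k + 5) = k^4 - 5*k^3 - 27*k^2 + 101*k - 70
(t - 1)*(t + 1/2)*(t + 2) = t^3 + 3*t^2/2 - 3*t/2 - 1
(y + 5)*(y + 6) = y^2 + 11*y + 30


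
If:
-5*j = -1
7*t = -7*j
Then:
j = 1/5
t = -1/5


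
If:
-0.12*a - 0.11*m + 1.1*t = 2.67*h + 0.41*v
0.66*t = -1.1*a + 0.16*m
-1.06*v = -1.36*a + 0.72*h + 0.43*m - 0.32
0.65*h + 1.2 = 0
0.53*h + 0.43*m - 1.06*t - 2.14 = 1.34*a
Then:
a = 3.09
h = -1.85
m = 10.41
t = -2.62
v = 1.29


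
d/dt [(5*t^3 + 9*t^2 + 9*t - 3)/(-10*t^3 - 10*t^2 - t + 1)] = 2*(20*t^4 + 85*t^3 + 3*t^2 - 21*t + 3)/(100*t^6 + 200*t^5 + 120*t^4 - 19*t^2 - 2*t + 1)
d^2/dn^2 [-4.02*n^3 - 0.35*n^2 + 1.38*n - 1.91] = -24.12*n - 0.7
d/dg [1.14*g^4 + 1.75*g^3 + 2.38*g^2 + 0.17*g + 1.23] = 4.56*g^3 + 5.25*g^2 + 4.76*g + 0.17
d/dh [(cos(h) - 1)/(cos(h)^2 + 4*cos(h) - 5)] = sin(h)/(cos(h) + 5)^2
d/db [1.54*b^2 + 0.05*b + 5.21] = 3.08*b + 0.05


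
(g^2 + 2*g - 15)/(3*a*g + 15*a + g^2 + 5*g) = (g - 3)/(3*a + g)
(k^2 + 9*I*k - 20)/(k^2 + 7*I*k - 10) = (k + 4*I)/(k + 2*I)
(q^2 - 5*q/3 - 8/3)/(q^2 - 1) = (q - 8/3)/(q - 1)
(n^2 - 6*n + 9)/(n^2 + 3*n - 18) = (n - 3)/(n + 6)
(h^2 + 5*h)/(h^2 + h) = (h + 5)/(h + 1)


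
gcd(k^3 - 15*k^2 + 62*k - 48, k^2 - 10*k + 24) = k - 6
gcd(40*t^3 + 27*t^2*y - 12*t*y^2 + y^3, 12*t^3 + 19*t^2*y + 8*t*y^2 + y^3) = t + y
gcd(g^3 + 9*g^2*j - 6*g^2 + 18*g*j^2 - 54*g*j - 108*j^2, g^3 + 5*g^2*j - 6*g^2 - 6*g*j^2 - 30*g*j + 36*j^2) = g^2 + 6*g*j - 6*g - 36*j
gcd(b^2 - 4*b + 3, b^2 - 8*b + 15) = b - 3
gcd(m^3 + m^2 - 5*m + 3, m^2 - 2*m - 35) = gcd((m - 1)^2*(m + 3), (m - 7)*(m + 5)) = 1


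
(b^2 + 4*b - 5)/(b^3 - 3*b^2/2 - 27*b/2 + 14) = 2*(b + 5)/(2*b^2 - b - 28)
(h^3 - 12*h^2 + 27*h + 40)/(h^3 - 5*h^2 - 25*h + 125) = (h^2 - 7*h - 8)/(h^2 - 25)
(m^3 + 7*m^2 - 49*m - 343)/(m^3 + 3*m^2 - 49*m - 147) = (m + 7)/(m + 3)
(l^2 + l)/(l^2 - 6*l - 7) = l/(l - 7)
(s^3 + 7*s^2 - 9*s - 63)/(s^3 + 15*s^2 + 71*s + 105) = (s - 3)/(s + 5)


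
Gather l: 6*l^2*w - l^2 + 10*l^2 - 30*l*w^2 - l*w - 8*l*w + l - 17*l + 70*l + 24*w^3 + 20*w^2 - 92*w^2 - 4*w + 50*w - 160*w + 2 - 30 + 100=l^2*(6*w + 9) + l*(-30*w^2 - 9*w + 54) + 24*w^3 - 72*w^2 - 114*w + 72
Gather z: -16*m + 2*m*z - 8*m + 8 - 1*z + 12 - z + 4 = -24*m + z*(2*m - 2) + 24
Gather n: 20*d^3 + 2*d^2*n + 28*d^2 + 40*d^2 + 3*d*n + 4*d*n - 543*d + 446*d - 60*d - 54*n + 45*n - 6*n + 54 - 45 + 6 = 20*d^3 + 68*d^2 - 157*d + n*(2*d^2 + 7*d - 15) + 15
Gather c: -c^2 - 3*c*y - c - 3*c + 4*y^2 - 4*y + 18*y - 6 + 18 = -c^2 + c*(-3*y - 4) + 4*y^2 + 14*y + 12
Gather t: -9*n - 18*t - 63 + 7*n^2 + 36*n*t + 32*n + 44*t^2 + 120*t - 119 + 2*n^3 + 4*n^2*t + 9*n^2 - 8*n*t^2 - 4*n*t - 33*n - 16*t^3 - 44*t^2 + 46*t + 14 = 2*n^3 + 16*n^2 - 8*n*t^2 - 10*n - 16*t^3 + t*(4*n^2 + 32*n + 148) - 168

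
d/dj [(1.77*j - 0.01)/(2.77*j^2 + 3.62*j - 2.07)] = (-4.9029*j^2 + 0.0553999999999997*j - 3.6277)/(7.6729*j^4 + 20.0548*j^3 + 1.6366*j^2 - 14.9868*j + 4.2849)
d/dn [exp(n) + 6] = exp(n)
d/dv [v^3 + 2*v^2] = v*(3*v + 4)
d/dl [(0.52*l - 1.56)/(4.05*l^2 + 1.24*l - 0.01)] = (-2.106*l^2 + 12.636*l + 1.9292)/(16.4025*l^4 + 10.044*l^3 + 1.4566*l^2 - 0.0248*l + 0.0001)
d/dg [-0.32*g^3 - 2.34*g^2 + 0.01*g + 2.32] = -0.96*g^2 - 4.68*g + 0.01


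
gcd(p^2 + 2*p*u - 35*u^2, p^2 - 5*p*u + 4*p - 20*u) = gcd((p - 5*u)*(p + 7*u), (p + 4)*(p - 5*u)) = p - 5*u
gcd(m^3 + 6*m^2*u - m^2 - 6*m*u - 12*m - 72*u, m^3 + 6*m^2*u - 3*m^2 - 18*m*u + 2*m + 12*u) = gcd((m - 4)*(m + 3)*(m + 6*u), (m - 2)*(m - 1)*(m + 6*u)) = m + 6*u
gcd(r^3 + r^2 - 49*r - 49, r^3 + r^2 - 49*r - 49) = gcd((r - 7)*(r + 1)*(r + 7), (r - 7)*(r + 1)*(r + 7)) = r^3 + r^2 - 49*r - 49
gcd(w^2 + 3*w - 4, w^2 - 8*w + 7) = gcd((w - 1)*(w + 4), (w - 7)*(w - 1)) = w - 1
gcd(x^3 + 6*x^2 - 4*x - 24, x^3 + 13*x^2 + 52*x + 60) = x^2 + 8*x + 12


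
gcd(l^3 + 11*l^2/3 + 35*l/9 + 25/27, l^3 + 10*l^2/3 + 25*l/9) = l^2 + 10*l/3 + 25/9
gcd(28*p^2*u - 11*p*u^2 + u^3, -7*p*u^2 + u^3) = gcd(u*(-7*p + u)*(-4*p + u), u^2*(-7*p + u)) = 7*p*u - u^2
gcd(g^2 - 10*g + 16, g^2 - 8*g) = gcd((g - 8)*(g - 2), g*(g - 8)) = g - 8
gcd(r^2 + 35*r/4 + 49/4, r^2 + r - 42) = r + 7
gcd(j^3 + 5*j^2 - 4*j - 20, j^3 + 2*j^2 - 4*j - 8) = j^2 - 4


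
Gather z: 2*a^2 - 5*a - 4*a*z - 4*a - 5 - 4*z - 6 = 2*a^2 - 9*a + z*(-4*a - 4) - 11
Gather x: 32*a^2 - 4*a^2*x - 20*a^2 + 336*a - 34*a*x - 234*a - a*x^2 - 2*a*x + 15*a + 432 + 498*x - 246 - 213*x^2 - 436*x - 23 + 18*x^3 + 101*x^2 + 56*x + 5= 12*a^2 + 117*a + 18*x^3 + x^2*(-a - 112) + x*(-4*a^2 - 36*a + 118) + 168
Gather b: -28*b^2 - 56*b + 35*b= -28*b^2 - 21*b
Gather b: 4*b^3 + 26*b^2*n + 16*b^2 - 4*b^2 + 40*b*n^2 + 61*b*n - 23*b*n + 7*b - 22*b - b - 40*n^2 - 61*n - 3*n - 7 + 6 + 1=4*b^3 + b^2*(26*n + 12) + b*(40*n^2 + 38*n - 16) - 40*n^2 - 64*n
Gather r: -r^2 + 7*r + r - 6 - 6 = -r^2 + 8*r - 12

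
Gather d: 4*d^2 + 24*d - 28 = 4*d^2 + 24*d - 28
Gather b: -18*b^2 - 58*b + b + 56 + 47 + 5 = -18*b^2 - 57*b + 108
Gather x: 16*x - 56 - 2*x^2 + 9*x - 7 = -2*x^2 + 25*x - 63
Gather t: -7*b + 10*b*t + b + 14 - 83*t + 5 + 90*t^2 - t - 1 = -6*b + 90*t^2 + t*(10*b - 84) + 18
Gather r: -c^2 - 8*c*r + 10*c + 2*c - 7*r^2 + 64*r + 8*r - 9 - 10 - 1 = -c^2 + 12*c - 7*r^2 + r*(72 - 8*c) - 20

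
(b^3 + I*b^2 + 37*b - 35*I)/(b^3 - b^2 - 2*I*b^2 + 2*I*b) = (b^3 + I*b^2 + 37*b - 35*I)/(b*(b^2 - b - 2*I*b + 2*I))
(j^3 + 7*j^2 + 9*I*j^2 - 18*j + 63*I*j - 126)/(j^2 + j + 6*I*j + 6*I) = (j^2 + j*(7 + 3*I) + 21*I)/(j + 1)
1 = 1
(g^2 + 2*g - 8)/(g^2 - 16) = (g - 2)/(g - 4)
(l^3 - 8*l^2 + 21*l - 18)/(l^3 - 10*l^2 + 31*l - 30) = (l - 3)/(l - 5)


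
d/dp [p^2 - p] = 2*p - 1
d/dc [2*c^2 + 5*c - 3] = 4*c + 5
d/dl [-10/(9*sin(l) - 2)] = 90*cos(l)/(9*sin(l) - 2)^2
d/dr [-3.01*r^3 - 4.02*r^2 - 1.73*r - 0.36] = -9.03*r^2 - 8.04*r - 1.73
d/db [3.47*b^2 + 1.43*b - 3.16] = 6.94*b + 1.43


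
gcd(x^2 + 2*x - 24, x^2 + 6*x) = x + 6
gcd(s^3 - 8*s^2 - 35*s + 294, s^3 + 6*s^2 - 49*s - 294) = s^2 - s - 42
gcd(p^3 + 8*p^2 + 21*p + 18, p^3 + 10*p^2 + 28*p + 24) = p + 2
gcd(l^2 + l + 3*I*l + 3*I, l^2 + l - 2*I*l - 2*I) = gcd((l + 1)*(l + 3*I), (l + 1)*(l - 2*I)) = l + 1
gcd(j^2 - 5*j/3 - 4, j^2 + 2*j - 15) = j - 3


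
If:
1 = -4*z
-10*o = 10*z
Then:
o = 1/4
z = -1/4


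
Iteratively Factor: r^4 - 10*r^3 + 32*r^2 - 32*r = (r - 2)*(r^3 - 8*r^2 + 16*r) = (r - 4)*(r - 2)*(r^2 - 4*r) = (r - 4)^2*(r - 2)*(r)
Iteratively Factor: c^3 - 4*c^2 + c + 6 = (c + 1)*(c^2 - 5*c + 6) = (c - 3)*(c + 1)*(c - 2)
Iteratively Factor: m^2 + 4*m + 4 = (m + 2)*(m + 2)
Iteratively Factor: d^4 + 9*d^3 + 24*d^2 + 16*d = (d + 4)*(d^3 + 5*d^2 + 4*d) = d*(d + 4)*(d^2 + 5*d + 4) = d*(d + 1)*(d + 4)*(d + 4)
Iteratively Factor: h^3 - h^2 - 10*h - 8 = (h + 1)*(h^2 - 2*h - 8) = (h + 1)*(h + 2)*(h - 4)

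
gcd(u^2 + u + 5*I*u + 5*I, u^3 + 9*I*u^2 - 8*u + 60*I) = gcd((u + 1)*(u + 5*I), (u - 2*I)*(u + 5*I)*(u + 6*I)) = u + 5*I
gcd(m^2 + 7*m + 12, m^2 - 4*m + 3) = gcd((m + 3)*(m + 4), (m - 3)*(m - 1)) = 1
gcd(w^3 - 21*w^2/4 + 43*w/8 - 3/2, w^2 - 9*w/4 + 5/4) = 1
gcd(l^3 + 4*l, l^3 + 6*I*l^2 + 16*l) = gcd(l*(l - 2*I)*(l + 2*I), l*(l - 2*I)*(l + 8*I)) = l^2 - 2*I*l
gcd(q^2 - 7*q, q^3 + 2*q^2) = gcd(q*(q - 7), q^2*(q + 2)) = q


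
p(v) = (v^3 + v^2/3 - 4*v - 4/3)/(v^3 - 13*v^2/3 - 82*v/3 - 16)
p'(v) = (-3*v^2 + 26*v/3 + 82/3)*(v^3 + v^2/3 - 4*v - 4/3)/(v^3 - 13*v^2/3 - 82*v/3 - 16)^2 + (3*v^2 + 2*v/3 - 4)/(v^3 - 13*v^2/3 - 82*v/3 - 16)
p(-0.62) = -1.08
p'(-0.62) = 26.93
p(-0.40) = -0.04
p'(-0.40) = 0.83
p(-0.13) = 0.06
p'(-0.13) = 0.19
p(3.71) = -0.31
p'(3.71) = -0.27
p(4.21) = -0.47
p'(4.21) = -0.35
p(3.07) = -0.17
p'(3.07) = -0.20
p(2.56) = -0.08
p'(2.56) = -0.15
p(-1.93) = 0.03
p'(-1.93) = 0.44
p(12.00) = 2.27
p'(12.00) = -0.33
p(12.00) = 2.27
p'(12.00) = -0.33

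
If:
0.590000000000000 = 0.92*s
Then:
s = 0.64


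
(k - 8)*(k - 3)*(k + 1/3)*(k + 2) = k^4 - 26*k^3/3 - k^2 + 146*k/3 + 16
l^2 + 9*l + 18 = (l + 3)*(l + 6)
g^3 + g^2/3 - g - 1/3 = (g - 1)*(g + 1/3)*(g + 1)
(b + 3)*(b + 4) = b^2 + 7*b + 12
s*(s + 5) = s^2 + 5*s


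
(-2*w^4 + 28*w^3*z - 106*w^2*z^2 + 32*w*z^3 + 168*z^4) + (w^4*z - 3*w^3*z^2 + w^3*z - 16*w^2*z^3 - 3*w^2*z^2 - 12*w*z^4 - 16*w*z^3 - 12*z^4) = w^4*z - 2*w^4 - 3*w^3*z^2 + 29*w^3*z - 16*w^2*z^3 - 109*w^2*z^2 - 12*w*z^4 + 16*w*z^3 + 156*z^4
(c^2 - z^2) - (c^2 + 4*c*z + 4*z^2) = -4*c*z - 5*z^2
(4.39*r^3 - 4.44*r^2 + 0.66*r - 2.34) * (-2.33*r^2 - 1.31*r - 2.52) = -10.2287*r^5 + 4.5943*r^4 - 6.7842*r^3 + 15.7764*r^2 + 1.4022*r + 5.8968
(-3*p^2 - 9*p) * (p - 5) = -3*p^3 + 6*p^2 + 45*p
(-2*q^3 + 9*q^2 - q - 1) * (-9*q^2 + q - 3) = 18*q^5 - 83*q^4 + 24*q^3 - 19*q^2 + 2*q + 3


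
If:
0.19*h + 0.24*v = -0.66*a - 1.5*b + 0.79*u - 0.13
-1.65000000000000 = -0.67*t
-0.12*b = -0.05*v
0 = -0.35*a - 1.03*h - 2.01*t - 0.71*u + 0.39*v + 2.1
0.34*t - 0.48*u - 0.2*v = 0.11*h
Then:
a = 5.87385321922795 - 2.9153081351831*v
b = 0.416666666666667*v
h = 1.96726343192592*v - 7.0845541151663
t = 2.46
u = 3.3679466364669 - 0.867497869816357*v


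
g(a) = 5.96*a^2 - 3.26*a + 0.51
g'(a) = 11.92*a - 3.26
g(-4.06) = 111.99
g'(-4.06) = -51.66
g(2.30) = 24.54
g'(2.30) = 24.16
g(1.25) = 5.75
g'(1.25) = 11.64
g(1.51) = 9.18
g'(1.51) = 14.74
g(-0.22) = 1.52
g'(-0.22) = -5.88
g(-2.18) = 35.94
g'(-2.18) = -29.25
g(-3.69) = 93.69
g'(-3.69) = -47.24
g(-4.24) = 121.48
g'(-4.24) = -53.80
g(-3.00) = 63.93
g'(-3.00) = -39.02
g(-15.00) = 1390.41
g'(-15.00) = -182.06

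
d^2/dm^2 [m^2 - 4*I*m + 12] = 2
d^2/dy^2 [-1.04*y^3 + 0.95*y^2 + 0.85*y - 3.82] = 1.9 - 6.24*y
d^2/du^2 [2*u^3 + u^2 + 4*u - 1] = 12*u + 2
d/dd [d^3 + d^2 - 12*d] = 3*d^2 + 2*d - 12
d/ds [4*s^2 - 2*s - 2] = 8*s - 2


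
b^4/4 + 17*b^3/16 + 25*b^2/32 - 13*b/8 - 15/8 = (b/2 + 1)^2*(b - 5/4)*(b + 3/2)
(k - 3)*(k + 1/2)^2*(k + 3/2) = k^4 - k^3/2 - 23*k^2/4 - 39*k/8 - 9/8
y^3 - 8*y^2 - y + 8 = (y - 8)*(y - 1)*(y + 1)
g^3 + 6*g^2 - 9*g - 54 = (g - 3)*(g + 3)*(g + 6)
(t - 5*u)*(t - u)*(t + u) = t^3 - 5*t^2*u - t*u^2 + 5*u^3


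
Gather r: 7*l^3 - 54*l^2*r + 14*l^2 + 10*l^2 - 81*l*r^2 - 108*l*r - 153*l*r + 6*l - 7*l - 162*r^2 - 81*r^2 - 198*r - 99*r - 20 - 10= 7*l^3 + 24*l^2 - l + r^2*(-81*l - 243) + r*(-54*l^2 - 261*l - 297) - 30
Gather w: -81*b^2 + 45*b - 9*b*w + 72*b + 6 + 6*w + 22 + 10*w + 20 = -81*b^2 + 117*b + w*(16 - 9*b) + 48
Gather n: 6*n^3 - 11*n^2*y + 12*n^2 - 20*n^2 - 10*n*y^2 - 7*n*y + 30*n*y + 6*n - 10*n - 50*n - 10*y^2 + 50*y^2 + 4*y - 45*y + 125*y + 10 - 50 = 6*n^3 + n^2*(-11*y - 8) + n*(-10*y^2 + 23*y - 54) + 40*y^2 + 84*y - 40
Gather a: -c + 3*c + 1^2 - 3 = 2*c - 2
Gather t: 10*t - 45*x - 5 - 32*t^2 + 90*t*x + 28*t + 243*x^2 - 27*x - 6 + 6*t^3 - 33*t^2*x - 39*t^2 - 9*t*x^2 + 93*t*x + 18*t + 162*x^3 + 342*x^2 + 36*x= 6*t^3 + t^2*(-33*x - 71) + t*(-9*x^2 + 183*x + 56) + 162*x^3 + 585*x^2 - 36*x - 11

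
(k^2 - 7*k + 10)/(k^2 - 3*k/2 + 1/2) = 2*(k^2 - 7*k + 10)/(2*k^2 - 3*k + 1)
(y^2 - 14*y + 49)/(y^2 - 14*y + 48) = (y^2 - 14*y + 49)/(y^2 - 14*y + 48)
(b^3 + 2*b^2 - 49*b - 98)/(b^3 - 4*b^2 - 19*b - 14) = (b + 7)/(b + 1)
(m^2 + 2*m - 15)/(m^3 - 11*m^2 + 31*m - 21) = (m + 5)/(m^2 - 8*m + 7)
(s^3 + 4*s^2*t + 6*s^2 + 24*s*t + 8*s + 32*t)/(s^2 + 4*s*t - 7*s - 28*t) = (s^2 + 6*s + 8)/(s - 7)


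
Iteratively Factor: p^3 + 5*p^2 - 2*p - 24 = (p - 2)*(p^2 + 7*p + 12) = (p - 2)*(p + 4)*(p + 3)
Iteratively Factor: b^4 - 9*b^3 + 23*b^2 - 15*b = (b - 1)*(b^3 - 8*b^2 + 15*b) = (b - 3)*(b - 1)*(b^2 - 5*b) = b*(b - 3)*(b - 1)*(b - 5)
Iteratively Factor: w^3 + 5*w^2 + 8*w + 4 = (w + 2)*(w^2 + 3*w + 2) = (w + 2)^2*(w + 1)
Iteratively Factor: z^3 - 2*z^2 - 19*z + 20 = (z + 4)*(z^2 - 6*z + 5) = (z - 5)*(z + 4)*(z - 1)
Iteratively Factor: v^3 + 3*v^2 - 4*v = (v - 1)*(v^2 + 4*v) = v*(v - 1)*(v + 4)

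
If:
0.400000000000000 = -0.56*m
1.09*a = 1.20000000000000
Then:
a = 1.10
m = -0.71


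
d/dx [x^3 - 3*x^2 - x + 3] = 3*x^2 - 6*x - 1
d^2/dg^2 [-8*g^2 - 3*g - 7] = -16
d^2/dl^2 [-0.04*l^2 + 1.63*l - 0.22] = -0.0800000000000000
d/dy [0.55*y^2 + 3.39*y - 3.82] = 1.1*y + 3.39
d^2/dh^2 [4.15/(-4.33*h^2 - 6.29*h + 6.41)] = (155.61587*h^2 + 226.05631*h - 4.15*(8.66*h + 6.29)*(17.32*h + 12.58) - 230.36899)/(4.33*h^2 + 6.29*h - 6.41)^3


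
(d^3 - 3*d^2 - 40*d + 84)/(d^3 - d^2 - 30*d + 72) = (d^2 - 9*d + 14)/(d^2 - 7*d + 12)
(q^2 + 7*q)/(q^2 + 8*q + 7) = q/(q + 1)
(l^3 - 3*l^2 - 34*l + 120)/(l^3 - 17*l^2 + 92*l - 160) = (l + 6)/(l - 8)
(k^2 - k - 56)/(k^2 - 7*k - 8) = (k + 7)/(k + 1)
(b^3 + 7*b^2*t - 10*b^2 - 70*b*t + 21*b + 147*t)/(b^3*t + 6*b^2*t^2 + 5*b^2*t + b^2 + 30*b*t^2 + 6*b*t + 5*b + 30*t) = (b^3 + 7*b^2*t - 10*b^2 - 70*b*t + 21*b + 147*t)/(b^3*t + 6*b^2*t^2 + 5*b^2*t + b^2 + 30*b*t^2 + 6*b*t + 5*b + 30*t)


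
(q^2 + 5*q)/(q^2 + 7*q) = (q + 5)/(q + 7)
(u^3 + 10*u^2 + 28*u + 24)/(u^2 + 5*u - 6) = (u^2 + 4*u + 4)/(u - 1)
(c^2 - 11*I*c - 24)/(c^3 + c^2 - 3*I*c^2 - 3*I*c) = (c - 8*I)/(c*(c + 1))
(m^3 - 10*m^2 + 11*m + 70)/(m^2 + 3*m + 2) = (m^2 - 12*m + 35)/(m + 1)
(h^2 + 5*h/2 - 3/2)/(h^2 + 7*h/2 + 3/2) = (2*h - 1)/(2*h + 1)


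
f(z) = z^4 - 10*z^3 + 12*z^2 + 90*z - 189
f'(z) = 4*z^3 - 30*z^2 + 24*z + 90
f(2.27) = -13.28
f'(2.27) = 36.68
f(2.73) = -1.78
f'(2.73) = 13.32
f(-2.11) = -211.71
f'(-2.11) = -131.78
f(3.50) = -5.69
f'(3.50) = -22.00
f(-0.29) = -213.84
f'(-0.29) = 80.42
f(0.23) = -167.78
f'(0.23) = 93.98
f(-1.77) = -245.44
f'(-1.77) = -68.65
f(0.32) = -159.29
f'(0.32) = 94.74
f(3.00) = 0.00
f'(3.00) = 0.00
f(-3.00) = 0.00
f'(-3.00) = -360.00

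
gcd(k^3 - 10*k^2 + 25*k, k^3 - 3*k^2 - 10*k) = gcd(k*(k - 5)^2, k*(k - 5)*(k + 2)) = k^2 - 5*k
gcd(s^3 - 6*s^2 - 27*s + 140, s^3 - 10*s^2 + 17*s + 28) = s^2 - 11*s + 28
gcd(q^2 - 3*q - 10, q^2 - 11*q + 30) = q - 5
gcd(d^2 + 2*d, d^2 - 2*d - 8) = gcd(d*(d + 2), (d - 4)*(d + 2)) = d + 2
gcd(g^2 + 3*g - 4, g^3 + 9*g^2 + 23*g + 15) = 1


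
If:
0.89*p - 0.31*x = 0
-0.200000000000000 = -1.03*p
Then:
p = 0.19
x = 0.56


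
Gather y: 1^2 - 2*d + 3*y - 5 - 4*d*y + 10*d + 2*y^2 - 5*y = 8*d + 2*y^2 + y*(-4*d - 2) - 4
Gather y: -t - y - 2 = -t - y - 2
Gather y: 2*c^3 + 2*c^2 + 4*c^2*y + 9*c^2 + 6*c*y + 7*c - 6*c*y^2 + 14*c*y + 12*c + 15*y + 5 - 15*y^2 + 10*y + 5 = 2*c^3 + 11*c^2 + 19*c + y^2*(-6*c - 15) + y*(4*c^2 + 20*c + 25) + 10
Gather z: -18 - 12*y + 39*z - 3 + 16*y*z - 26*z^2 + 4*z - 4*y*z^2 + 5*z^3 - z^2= -12*y + 5*z^3 + z^2*(-4*y - 27) + z*(16*y + 43) - 21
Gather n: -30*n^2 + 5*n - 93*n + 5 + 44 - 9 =-30*n^2 - 88*n + 40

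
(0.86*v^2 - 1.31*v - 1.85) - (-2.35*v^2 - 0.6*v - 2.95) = 3.21*v^2 - 0.71*v + 1.1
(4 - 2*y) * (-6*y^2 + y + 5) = 12*y^3 - 26*y^2 - 6*y + 20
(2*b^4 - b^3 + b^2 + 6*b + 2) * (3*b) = 6*b^5 - 3*b^4 + 3*b^3 + 18*b^2 + 6*b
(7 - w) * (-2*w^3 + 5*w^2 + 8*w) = 2*w^4 - 19*w^3 + 27*w^2 + 56*w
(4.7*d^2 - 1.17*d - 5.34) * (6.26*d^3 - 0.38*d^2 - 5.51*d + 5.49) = 29.422*d^5 - 9.1102*d^4 - 58.8808*d^3 + 34.2789*d^2 + 23.0001*d - 29.3166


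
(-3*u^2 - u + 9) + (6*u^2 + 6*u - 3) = 3*u^2 + 5*u + 6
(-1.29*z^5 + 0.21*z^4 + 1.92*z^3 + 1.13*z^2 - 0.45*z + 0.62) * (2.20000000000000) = -2.838*z^5 + 0.462*z^4 + 4.224*z^3 + 2.486*z^2 - 0.99*z + 1.364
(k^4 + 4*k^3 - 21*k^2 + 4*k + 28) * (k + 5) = k^5 + 9*k^4 - k^3 - 101*k^2 + 48*k + 140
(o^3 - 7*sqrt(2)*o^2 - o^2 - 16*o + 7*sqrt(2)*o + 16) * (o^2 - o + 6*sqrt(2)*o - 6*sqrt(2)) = o^5 - 2*o^4 - sqrt(2)*o^4 - 99*o^3 + 2*sqrt(2)*o^3 - 97*sqrt(2)*o^2 + 200*o^2 - 100*o + 192*sqrt(2)*o - 96*sqrt(2)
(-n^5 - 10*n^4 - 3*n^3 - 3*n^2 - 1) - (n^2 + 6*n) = -n^5 - 10*n^4 - 3*n^3 - 4*n^2 - 6*n - 1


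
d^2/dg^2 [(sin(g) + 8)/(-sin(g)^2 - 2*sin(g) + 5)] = (sin(g)^5 + 30*sin(g)^4 + 76*sin(g)^3 + 154*sin(g)^2 - 21*sin(g) - 164)/(sin(g)^2 + 2*sin(g) - 5)^3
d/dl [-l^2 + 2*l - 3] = 2 - 2*l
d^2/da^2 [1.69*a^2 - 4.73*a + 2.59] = 3.38000000000000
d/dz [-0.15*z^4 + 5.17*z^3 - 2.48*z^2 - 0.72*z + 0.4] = -0.6*z^3 + 15.51*z^2 - 4.96*z - 0.72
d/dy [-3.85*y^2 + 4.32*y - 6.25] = 4.32 - 7.7*y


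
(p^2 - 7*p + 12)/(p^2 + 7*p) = (p^2 - 7*p + 12)/(p*(p + 7))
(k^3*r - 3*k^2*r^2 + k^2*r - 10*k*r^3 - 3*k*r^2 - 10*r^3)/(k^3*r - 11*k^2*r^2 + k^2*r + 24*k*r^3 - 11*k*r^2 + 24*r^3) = (k^2 - 3*k*r - 10*r^2)/(k^2 - 11*k*r + 24*r^2)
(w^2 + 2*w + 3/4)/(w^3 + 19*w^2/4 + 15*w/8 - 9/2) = 2*(2*w + 1)/(4*w^2 + 13*w - 12)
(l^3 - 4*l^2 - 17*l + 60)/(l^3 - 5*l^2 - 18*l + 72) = (l - 5)/(l - 6)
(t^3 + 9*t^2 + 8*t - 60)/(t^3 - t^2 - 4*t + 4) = (t^2 + 11*t + 30)/(t^2 + t - 2)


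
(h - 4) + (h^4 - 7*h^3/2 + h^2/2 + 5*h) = h^4 - 7*h^3/2 + h^2/2 + 6*h - 4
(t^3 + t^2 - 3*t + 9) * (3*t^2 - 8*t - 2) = 3*t^5 - 5*t^4 - 19*t^3 + 49*t^2 - 66*t - 18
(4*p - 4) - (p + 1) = 3*p - 5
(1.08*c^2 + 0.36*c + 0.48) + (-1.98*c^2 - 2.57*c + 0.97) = -0.9*c^2 - 2.21*c + 1.45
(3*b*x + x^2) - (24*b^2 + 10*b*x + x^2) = -24*b^2 - 7*b*x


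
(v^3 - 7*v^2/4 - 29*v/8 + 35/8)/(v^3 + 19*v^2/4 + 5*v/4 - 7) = (v - 5/2)/(v + 4)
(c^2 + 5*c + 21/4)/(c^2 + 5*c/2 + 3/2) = (c + 7/2)/(c + 1)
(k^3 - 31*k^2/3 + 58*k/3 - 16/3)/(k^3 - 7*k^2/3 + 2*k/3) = (k - 8)/k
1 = 1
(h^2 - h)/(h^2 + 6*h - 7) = h/(h + 7)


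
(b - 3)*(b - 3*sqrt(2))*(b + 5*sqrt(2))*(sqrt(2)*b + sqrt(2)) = sqrt(2)*b^4 - 2*sqrt(2)*b^3 + 4*b^3 - 33*sqrt(2)*b^2 - 8*b^2 - 12*b + 60*sqrt(2)*b + 90*sqrt(2)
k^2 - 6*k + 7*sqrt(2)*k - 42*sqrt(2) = (k - 6)*(k + 7*sqrt(2))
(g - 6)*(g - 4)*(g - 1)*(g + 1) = g^4 - 10*g^3 + 23*g^2 + 10*g - 24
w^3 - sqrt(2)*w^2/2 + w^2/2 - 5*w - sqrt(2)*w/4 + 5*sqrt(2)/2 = (w - 2)*(w + 5/2)*(w - sqrt(2)/2)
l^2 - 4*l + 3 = (l - 3)*(l - 1)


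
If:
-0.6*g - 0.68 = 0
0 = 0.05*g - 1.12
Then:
No Solution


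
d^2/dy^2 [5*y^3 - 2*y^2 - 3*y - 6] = 30*y - 4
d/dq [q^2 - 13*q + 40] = 2*q - 13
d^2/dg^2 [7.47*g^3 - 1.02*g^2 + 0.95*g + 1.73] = 44.82*g - 2.04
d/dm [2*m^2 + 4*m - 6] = 4*m + 4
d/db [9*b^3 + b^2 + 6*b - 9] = 27*b^2 + 2*b + 6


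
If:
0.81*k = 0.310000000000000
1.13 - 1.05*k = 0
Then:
No Solution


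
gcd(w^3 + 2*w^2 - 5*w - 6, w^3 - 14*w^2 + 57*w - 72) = 1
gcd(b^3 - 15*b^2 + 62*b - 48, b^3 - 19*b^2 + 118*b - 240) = b^2 - 14*b + 48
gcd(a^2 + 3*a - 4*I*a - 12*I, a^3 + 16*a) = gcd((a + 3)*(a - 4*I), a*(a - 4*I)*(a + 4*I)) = a - 4*I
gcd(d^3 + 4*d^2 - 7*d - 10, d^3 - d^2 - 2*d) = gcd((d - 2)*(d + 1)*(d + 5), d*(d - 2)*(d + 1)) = d^2 - d - 2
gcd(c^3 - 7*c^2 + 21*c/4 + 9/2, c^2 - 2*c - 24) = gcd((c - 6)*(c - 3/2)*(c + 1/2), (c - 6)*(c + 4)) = c - 6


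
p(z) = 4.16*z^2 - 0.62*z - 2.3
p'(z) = 8.32*z - 0.62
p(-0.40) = -1.39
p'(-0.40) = -3.95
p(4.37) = 74.43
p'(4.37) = 35.74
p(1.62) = 7.61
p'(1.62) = 12.86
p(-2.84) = 33.01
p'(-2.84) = -24.25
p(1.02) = 1.40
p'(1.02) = 7.87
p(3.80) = 55.41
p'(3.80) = 31.00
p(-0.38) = -1.46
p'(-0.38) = -3.78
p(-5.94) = 148.16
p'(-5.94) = -50.04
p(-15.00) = 943.00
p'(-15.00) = -125.42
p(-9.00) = 340.24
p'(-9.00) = -75.50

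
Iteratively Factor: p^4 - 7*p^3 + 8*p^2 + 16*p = (p - 4)*(p^3 - 3*p^2 - 4*p) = p*(p - 4)*(p^2 - 3*p - 4) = p*(p - 4)^2*(p + 1)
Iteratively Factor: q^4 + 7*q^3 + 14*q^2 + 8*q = (q)*(q^3 + 7*q^2 + 14*q + 8) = q*(q + 2)*(q^2 + 5*q + 4) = q*(q + 2)*(q + 4)*(q + 1)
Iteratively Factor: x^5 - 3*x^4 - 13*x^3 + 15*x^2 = (x - 1)*(x^4 - 2*x^3 - 15*x^2) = (x - 5)*(x - 1)*(x^3 + 3*x^2) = x*(x - 5)*(x - 1)*(x^2 + 3*x) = x^2*(x - 5)*(x - 1)*(x + 3)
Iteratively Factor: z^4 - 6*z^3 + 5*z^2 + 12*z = (z - 4)*(z^3 - 2*z^2 - 3*z) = (z - 4)*(z + 1)*(z^2 - 3*z) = (z - 4)*(z - 3)*(z + 1)*(z)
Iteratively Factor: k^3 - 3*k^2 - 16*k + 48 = (k - 3)*(k^2 - 16) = (k - 3)*(k + 4)*(k - 4)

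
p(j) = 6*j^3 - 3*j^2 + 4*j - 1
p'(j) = 18*j^2 - 6*j + 4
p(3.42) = 217.60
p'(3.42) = 194.02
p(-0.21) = -2.03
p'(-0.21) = 6.05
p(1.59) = 21.89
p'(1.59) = 39.97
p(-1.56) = -37.32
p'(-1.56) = 57.16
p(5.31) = 833.98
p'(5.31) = 479.67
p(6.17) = 1318.78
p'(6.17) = 652.22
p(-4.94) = -817.29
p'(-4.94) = 472.90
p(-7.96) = -3249.07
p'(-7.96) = 1192.27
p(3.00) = 146.00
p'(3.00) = 148.00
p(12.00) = 9983.00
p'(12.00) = 2524.00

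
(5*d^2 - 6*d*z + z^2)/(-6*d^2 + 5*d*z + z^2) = (-5*d + z)/(6*d + z)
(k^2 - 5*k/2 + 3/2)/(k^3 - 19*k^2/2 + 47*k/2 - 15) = (2*k - 3)/(2*k^2 - 17*k + 30)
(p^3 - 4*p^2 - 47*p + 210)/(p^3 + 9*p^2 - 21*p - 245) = (p - 6)/(p + 7)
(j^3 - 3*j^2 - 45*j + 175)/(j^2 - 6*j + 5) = (j^2 + 2*j - 35)/(j - 1)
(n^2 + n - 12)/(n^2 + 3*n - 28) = (n^2 + n - 12)/(n^2 + 3*n - 28)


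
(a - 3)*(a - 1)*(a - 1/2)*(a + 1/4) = a^4 - 17*a^3/4 + 31*a^2/8 - a/4 - 3/8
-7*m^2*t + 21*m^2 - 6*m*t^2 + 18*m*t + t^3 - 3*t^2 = (-7*m + t)*(m + t)*(t - 3)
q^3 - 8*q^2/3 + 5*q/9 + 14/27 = (q - 7/3)*(q - 2/3)*(q + 1/3)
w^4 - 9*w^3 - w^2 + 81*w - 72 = (w - 8)*(w - 3)*(w - 1)*(w + 3)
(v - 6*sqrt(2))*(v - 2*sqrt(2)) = v^2 - 8*sqrt(2)*v + 24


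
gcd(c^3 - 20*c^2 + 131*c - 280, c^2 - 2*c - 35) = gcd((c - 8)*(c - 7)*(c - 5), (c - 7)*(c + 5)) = c - 7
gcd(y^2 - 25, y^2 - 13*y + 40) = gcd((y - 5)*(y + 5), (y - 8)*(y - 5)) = y - 5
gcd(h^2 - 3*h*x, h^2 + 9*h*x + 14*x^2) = 1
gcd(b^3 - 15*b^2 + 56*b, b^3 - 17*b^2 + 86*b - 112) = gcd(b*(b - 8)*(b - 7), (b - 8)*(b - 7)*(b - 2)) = b^2 - 15*b + 56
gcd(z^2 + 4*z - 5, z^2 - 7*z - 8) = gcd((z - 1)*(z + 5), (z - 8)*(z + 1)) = 1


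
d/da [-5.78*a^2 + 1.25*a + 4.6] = 1.25 - 11.56*a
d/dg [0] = 0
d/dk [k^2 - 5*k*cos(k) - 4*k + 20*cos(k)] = 5*k*sin(k) + 2*k - 20*sin(k) - 5*cos(k) - 4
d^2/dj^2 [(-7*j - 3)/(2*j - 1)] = -52/(2*j - 1)^3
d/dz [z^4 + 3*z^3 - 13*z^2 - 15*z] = 4*z^3 + 9*z^2 - 26*z - 15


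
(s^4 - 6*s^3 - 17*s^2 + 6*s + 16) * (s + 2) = s^5 - 4*s^4 - 29*s^3 - 28*s^2 + 28*s + 32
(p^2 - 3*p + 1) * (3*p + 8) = 3*p^3 - p^2 - 21*p + 8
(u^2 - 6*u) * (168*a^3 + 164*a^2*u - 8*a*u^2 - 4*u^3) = 168*a^3*u^2 - 1008*a^3*u + 164*a^2*u^3 - 984*a^2*u^2 - 8*a*u^4 + 48*a*u^3 - 4*u^5 + 24*u^4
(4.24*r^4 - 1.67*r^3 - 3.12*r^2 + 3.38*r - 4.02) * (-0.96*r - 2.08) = -4.0704*r^5 - 7.216*r^4 + 6.4688*r^3 + 3.2448*r^2 - 3.1712*r + 8.3616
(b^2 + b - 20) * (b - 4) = b^3 - 3*b^2 - 24*b + 80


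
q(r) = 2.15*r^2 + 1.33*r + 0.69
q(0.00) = 0.69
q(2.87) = 22.22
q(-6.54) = 83.95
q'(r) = 4.3*r + 1.33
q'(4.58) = 21.02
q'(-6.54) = -26.79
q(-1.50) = 3.53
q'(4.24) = 19.56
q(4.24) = 44.98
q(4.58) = 51.88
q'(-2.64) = -10.02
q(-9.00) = 162.87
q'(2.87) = 13.67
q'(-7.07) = -29.07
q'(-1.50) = -5.12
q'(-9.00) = -37.37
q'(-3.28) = -12.77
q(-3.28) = 19.46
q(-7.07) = 98.75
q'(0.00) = 1.33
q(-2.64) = 12.16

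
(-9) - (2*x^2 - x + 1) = -2*x^2 + x - 10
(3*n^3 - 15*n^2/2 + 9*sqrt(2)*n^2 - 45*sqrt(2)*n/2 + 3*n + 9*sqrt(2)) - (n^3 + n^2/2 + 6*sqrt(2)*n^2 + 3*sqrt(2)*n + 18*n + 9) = 2*n^3 - 8*n^2 + 3*sqrt(2)*n^2 - 51*sqrt(2)*n/2 - 15*n - 9 + 9*sqrt(2)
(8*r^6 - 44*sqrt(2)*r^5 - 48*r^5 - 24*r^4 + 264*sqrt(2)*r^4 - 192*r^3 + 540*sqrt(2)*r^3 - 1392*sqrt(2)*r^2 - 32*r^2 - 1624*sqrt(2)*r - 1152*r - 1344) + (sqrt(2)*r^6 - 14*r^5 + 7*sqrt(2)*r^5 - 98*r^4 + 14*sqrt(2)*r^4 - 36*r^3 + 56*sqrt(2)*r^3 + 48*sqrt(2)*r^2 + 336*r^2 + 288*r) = sqrt(2)*r^6 + 8*r^6 - 62*r^5 - 37*sqrt(2)*r^5 - 122*r^4 + 278*sqrt(2)*r^4 - 228*r^3 + 596*sqrt(2)*r^3 - 1344*sqrt(2)*r^2 + 304*r^2 - 1624*sqrt(2)*r - 864*r - 1344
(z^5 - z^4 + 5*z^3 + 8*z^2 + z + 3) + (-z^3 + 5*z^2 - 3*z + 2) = z^5 - z^4 + 4*z^3 + 13*z^2 - 2*z + 5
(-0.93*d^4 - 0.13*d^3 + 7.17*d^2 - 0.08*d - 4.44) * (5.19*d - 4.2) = -4.8267*d^5 + 3.2313*d^4 + 37.7583*d^3 - 30.5292*d^2 - 22.7076*d + 18.648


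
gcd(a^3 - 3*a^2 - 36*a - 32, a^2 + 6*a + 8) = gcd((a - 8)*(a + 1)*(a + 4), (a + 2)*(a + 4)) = a + 4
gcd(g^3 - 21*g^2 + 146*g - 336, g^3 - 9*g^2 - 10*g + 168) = g^2 - 13*g + 42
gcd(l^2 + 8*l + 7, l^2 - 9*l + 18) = 1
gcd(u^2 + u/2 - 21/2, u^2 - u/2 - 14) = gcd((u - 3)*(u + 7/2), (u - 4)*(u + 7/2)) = u + 7/2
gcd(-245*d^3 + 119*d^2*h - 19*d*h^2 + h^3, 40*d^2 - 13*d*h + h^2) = 5*d - h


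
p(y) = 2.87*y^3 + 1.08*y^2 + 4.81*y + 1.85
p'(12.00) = 1270.57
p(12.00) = 5174.45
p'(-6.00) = 301.81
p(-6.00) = -608.05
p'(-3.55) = 105.65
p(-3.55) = -130.02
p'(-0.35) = 5.11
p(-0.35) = 0.18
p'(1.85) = 38.27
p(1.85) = 32.62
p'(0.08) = 5.04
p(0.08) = 2.24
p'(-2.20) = 41.73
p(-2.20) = -34.06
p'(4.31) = 174.06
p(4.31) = 272.42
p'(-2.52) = 54.04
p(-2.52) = -49.34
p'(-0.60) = 6.61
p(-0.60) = -1.27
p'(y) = 8.61*y^2 + 2.16*y + 4.81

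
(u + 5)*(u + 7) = u^2 + 12*u + 35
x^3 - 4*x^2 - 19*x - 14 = (x - 7)*(x + 1)*(x + 2)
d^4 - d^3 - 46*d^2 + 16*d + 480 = (d - 6)*(d - 4)*(d + 4)*(d + 5)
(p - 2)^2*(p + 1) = p^3 - 3*p^2 + 4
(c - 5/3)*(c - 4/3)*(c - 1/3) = c^3 - 10*c^2/3 + 29*c/9 - 20/27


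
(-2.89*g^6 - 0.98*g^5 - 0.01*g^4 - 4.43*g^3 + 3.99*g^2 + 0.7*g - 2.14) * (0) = 0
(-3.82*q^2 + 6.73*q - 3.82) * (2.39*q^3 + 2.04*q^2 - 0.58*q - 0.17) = -9.1298*q^5 + 8.2919*q^4 + 6.815*q^3 - 11.0468*q^2 + 1.0715*q + 0.6494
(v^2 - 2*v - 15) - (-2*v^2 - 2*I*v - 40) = 3*v^2 - 2*v + 2*I*v + 25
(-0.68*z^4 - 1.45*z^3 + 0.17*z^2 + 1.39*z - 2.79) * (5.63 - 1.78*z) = 1.2104*z^5 - 1.2474*z^4 - 8.4661*z^3 - 1.5171*z^2 + 12.7919*z - 15.7077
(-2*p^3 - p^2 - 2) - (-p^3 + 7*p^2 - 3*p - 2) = -p^3 - 8*p^2 + 3*p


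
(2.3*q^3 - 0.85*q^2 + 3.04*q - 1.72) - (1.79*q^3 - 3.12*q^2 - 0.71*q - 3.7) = 0.51*q^3 + 2.27*q^2 + 3.75*q + 1.98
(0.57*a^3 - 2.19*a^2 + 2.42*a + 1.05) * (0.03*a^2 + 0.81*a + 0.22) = 0.0171*a^5 + 0.396*a^4 - 1.5759*a^3 + 1.5099*a^2 + 1.3829*a + 0.231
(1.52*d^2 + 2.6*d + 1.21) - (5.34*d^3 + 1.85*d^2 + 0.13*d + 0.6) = -5.34*d^3 - 0.33*d^2 + 2.47*d + 0.61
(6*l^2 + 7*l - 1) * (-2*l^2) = -12*l^4 - 14*l^3 + 2*l^2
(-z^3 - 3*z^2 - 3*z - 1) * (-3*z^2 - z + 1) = 3*z^5 + 10*z^4 + 11*z^3 + 3*z^2 - 2*z - 1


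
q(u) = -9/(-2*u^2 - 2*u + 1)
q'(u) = -9*(4*u + 2)/(-2*u^2 - 2*u + 1)^2 = 18*(-2*u - 1)/(2*u^2 + 2*u - 1)^2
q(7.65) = 0.07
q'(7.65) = -0.02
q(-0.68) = -6.27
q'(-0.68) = 3.15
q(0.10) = -11.54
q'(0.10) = -35.50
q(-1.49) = 19.56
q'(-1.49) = 168.28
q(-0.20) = -6.82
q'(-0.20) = -6.20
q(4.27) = 0.20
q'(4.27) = -0.09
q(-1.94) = 3.40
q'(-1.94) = 7.40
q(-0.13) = -7.34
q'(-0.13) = -8.86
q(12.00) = 0.03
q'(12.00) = 0.00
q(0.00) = -9.00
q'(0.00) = -18.00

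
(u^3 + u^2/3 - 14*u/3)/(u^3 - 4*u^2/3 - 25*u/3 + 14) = u*(3*u + 7)/(3*u^2 + 2*u - 21)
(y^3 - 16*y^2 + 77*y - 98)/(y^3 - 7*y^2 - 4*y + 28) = (y - 7)/(y + 2)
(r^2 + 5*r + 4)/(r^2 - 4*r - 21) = (r^2 + 5*r + 4)/(r^2 - 4*r - 21)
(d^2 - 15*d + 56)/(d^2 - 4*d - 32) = (d - 7)/(d + 4)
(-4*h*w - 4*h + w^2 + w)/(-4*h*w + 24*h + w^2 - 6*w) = (w + 1)/(w - 6)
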